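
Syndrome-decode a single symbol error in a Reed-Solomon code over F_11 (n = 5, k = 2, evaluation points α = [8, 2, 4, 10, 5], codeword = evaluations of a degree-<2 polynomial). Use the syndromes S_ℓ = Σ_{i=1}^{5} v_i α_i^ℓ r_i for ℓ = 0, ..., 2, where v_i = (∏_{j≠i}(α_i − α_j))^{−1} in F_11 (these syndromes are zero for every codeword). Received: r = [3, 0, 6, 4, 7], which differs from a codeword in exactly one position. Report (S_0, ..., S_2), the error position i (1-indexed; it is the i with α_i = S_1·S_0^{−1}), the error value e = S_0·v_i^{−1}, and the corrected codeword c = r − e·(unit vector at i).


S = (7, 6, 2), error at position 3, error magnitude e = 5, c = [3, 0, 1, 4, 7].

Step 1: column multipliers v_i = (∏_{j≠i}(α_i − α_j))^{−1} mod 11.
  i = 1 (α = 8): (8−2)(8−4)(8−10)(8−5) = 6·4·(−2)·3 = −144 ≡ 10, so v_1 = 10^{−1} = 10 (mod 11).
  i = 2 (α = 2): (2−8)(2−4)(2−10)(2−5) = (−6)·(−2)·(−8)·(−3) = 288 ≡ 2, so v_2 = 2^{−1} = 6 (mod 11).
  i = 3 (α = 4): (4−8)(4−2)(4−10)(4−5) = (−4)·2·(−6)·(−1) = −48 ≡ 7, so v_3 = 7^{−1} = 8 (mod 11).
  i = 4 (α = 10): (10−8)(10−2)(10−4)(10−5) = 2·8·6·5 = 480 ≡ 7, so v_4 = 7^{−1} = 8 (mod 11).
  i = 5 (α = 5): (5−8)(5−2)(5−4)(5−10) = (−3)·3·1·(−5) = 45 ≡ 1, so v_5 = 1^{−1} = 1 (mod 11).
  v = [10, 6, 8, 8, 1].
Step 2: syndromes of r = [3, 0, 6, 4, 7] (all sums mod 11).
  S_0 = Σ v_i r_i = 10·3 + 6·0 + 8·6 + 8·4 + 1·7 = 117 ≡ 7.
  S_1 = Σ v_i α_i r_i = 10·8·3 + 6·2·0 + 8·4·6 + 8·10·4 + 1·5·7 = 787 ≡ 6.
  α_i^2 mod 11 = [9, 4, 5, 1, 3].
  S_2 = Σ v_i α_i^2 r_i = 10·9·3 + 6·4·0 + 8·5·6 + 8·1·4 + 1·3·7 = 563 ≡ 2.
  S = (7, 6, 2) ≠ 0, so r is not a codeword (an error is present).
Step 3: locate the error. For a single error e at position i, S_ℓ = v_i·e·α_i^ℓ, so α_err = S_1/S_0.
  S_0^{−1} = 7^{−1} = 8 (mod 11), so α_err = 6·8 = 48 ≡ 4 = α_3. Error position i = 3.
  Consistency check: S_2/S_1 = 2·2 = 4 ≡ 4 = α_err ✓ (single-error assumption holds).
Step 4: error magnitude e = S_0/v_3 = S_0·∏_{j≠3}(α_3 − α_j) = 7·7 = 49 ≡ 5 (mod 11).
Step 5: correct position 3: c_3 = r_3 − e = 6 − 5 ≡ 1 (mod 11). Hence c = [3, 0, 1, 4, 7].
  Check: interpolating c through the α_i gives m(x) = 10 + 6·x (degree < 2) with m(α_i) = c_i for every i, so c is indeed a codeword.


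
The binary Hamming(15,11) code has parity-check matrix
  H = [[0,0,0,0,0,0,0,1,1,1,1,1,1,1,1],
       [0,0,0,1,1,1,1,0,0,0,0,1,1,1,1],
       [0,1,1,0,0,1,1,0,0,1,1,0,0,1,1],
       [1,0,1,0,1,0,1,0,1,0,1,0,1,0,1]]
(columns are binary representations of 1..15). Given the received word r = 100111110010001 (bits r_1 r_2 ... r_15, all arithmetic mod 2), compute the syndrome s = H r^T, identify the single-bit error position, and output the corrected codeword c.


s = (1, 1, 0, 1)^T, error position = 13, corrected codeword c = 100111110010101

Compute s = H r^T mod 2 one row at a time:
  s_1 = 1 + 0 + 0 + 1 + 0 + 0 + 0 + 1 = 3 ≡ 1 (mod 2).
  s_2 = 1 + 1 + 1 + 1 + 0 + 0 + 0 + 1 = 5 ≡ 1 (mod 2).
  s_3 = 0 + 0 + 1 + 1 + 0 + 1 + 0 + 1 = 4 ≡ 0 (mod 2).
  s_4 = 1 + 0 + 1 + 1 + 0 + 1 + 0 + 1 = 5 ≡ 1 (mod 2).
s = (1, 1, 0, 1)^T — this equals column 13 of H (binary 1101), so error is at position 13.
Correct: flip bit 13 of r = 100111110010001 to get c = 100111110010101.


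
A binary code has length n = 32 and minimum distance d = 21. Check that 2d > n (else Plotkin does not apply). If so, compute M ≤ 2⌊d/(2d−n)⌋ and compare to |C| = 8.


Plotkin bound M ≤ 4; given |C| = 8 > bound (violated).

Check applicability: 2d = 42, n = 32.
2d − n = 10 > 0, so Plotkin applies.
Compute d/(2d−n) = 21/10 ≈ 2.1000.
⌊d/(2d−n)⌋ = 2.
Plotkin bound: M ≤ 2·2 = 4.
Given |C| = 8, check: VIOLATED.
This |C| is above the Plotkin bound, so no binary code with n = 32, d = 21 and 8 codewords exists.


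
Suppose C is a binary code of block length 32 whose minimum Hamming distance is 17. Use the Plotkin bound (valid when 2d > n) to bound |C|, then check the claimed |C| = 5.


Plotkin bound M ≤ 16; given |C| = 5 ≤ bound (satisfied).

Check applicability: 2d = 34, n = 32.
2d − n = 2 > 0, so Plotkin applies.
Compute d/(2d−n) = 17/2 ≈ 8.5000.
⌊d/(2d−n)⌋ = 8.
Plotkin bound: M ≤ 2·8 = 16.
Given |C| = 5, check: satisfied.
This |C| is below the Plotkin bound.


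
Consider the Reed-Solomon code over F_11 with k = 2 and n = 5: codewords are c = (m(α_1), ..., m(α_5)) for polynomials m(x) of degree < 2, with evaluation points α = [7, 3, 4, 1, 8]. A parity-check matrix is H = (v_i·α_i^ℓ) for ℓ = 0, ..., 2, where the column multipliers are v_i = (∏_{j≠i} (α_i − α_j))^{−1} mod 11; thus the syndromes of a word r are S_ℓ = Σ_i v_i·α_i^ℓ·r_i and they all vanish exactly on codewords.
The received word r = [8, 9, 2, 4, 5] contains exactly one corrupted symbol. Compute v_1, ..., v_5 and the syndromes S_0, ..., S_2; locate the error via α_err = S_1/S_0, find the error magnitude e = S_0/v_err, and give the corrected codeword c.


S = (6, 2, 8), error at position 3, error magnitude e = 7, c = [8, 9, 6, 4, 5].

Step 1: column multipliers v_i = (∏_{j≠i}(α_i − α_j))^{−1} mod 11.
  i = 1 (α = 7): (7−3)(7−4)(7−1)(7−8) = 4·3·6·(−1) = −72 ≡ 5, so v_1 = 5^{−1} = 9 (mod 11).
  i = 2 (α = 3): (3−7)(3−4)(3−1)(3−8) = (−4)·(−1)·2·(−5) = −40 ≡ 4, so v_2 = 4^{−1} = 3 (mod 11).
  i = 3 (α = 4): (4−7)(4−3)(4−1)(4−8) = (−3)·1·3·(−4) = 36 ≡ 3, so v_3 = 3^{−1} = 4 (mod 11).
  i = 4 (α = 1): (1−7)(1−3)(1−4)(1−8) = (−6)·(−2)·(−3)·(−7) = 252 ≡ 10, so v_4 = 10^{−1} = 10 (mod 11).
  i = 5 (α = 8): (8−7)(8−3)(8−4)(8−1) = 1·5·4·7 = 140 ≡ 8, so v_5 = 8^{−1} = 7 (mod 11).
  v = [9, 3, 4, 10, 7].
Step 2: syndromes of r = [8, 9, 2, 4, 5] (all sums mod 11).
  S_0 = Σ v_i r_i = 9·8 + 3·9 + 4·2 + 10·4 + 7·5 = 182 ≡ 6.
  S_1 = Σ v_i α_i r_i = 9·7·8 + 3·3·9 + 4·4·2 + 10·1·4 + 7·8·5 = 937 ≡ 2.
  α_i^2 mod 11 = [5, 9, 5, 1, 9].
  S_2 = Σ v_i α_i^2 r_i = 9·5·8 + 3·9·9 + 4·5·2 + 10·1·4 + 7·9·5 = 998 ≡ 8.
  S = (6, 2, 8) ≠ 0, so r is not a codeword (an error is present).
Step 3: locate the error. For a single error e at position i, S_ℓ = v_i·e·α_i^ℓ, so α_err = S_1/S_0.
  S_0^{−1} = 6^{−1} = 2 (mod 11), so α_err = 2·2 = 4 ≡ 4 = α_3. Error position i = 3.
  Consistency check: S_2/S_1 = 8·6 = 48 ≡ 4 = α_err ✓ (single-error assumption holds).
Step 4: error magnitude e = S_0/v_3 = S_0·∏_{j≠3}(α_3 − α_j) = 6·3 = 18 ≡ 7 (mod 11).
Step 5: correct position 3: c_3 = r_3 − e = 2 − 7 ≡ 6 (mod 11). Hence c = [8, 9, 6, 4, 5].
  Check: interpolating c through the α_i gives m(x) = 7 + 8·x (degree < 2) with m(α_i) = c_i for every i, so c is indeed a codeword.


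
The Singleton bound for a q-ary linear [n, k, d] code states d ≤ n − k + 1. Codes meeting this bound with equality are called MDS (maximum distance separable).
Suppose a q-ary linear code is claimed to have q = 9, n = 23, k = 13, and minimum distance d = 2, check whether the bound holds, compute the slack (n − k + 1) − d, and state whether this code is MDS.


Singleton RHS = n − k + 1 = 11, slack = 9, bound satisfied, not MDS.

Singleton bound: d ≤ n − k + 1.
Here n = 23, k = 13, so n − k + 1 = 11.
Given d = 2, check d ≤ 11: YES.
Slack = (n − k + 1) − d = 9.
The code is NOT MDS (slack = 9 > 0).
Description: the claimed parameters are [23, 13, 2]_9; such a code would be non-MDS.


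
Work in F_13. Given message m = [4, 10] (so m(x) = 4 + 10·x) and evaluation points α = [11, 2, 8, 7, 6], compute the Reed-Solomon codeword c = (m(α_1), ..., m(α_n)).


c = [10, 11, 6, 9, 12]

Message polynomial: m(x) = 4 + 10·x (mod 13).
For each evaluation point α_i, compute m(α_i) mod 13:
  α_1 = 11: Horner steps 10 → 10, so m(11) = 10.
  α_2 = 2: Horner steps 10 → 11, so m(2) = 11.
  α_3 = 8: Horner steps 10 → 6, so m(8) = 6.
  α_4 = 7: Horner steps 10 → 9, so m(7) = 9.
  α_5 = 6: Horner steps 10 → 12, so m(6) = 12.
Codeword c = [10, 11, 6, 9, 12] ∈ F_13^5.


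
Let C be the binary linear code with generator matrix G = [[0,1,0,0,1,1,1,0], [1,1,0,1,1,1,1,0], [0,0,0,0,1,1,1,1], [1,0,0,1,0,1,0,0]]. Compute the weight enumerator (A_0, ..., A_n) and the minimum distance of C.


Weight distribution: A_0 = 1, A_1 = 1, A_2 = 2, A_3 = 4, A_4 = 3, A_5 = 3, A_6 = 2. Minimum distance d = 1.

Enumerate all 2^4 = 16 messages m ∈ F_2^4.
For each, compute codeword c = mG in F_2^8, then tally its weight.
  m = 0000 → c = 00000000, weight = 0.
  m = 1000 → c = 01001110, weight = 4.
  m = 0100 → c = 11011110, weight = 6.
  m = 1100 → c = 10010000, weight = 2.
  m = 0010 → c = 00001111, weight = 4.
  m = 1010 → c = 01000001, weight = 2.
  m = 0110 → c = 11010001, weight = 4.
  m = 1110 → c = 10011111, weight = 6.
  m = 0001 → c = 10010100, weight = 3.
  m = 1001 → c = 11011010, weight = 5.
  m = 0101 → c = 01001010, weight = 3.
  m = 1101 → c = 00000100, weight = 1.
  m = 0011 → c = 10011011, weight = 5.
  m = 1011 → c = 11010101, weight = 5.
  m = 0111 → c = 01000101, weight = 3.
  m = 1111 → c = 00001011, weight = 3.
Tally weights:
  weight 0: 1 codewords.
  weight 1: 1 codewords.
  weight 2: 2 codewords.
  weight 3: 4 codewords.
  weight 4: 3 codewords.
  weight 5: 3 codewords.
  weight 6: 2 codewords.
Minimum distance d = smallest w > 0 with A_w > 0 = 1.
Sanity: Σ A_w = 16 = 2^4 = 16 ✓.


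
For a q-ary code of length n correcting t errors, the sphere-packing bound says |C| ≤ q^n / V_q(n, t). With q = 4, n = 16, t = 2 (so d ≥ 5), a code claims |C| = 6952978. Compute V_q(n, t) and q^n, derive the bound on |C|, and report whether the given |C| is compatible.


V_q(n, t) = 1129, q^n = 4294967296, Hamming bound = 3804222, |C| = 6952978 > bound (violated).

Step 1: Compute V_q(n, t) = Σ_{j=0}^2 C(n, j) (q−1)^j.
  j = 0: C(16,0)·(3)^0 = 1·1 = 1.
  j = 1: C(16,1)·(3)^1 = 16·3 = 48.
  j = 2: C(16,2)·(3)^2 = 120·9 = 1080.
  V_q(n, t) = 1 + 48 + 1080 = 1129.
Step 2: q^n = 4^16 = 4294967296.
Step 3: Hamming bound ⌊q^n / V_q(n,t)⌋ = ⌊4294967296/1129⌋ = 3804222.
Step 4: Compare |C| = 6952978 to 3804222: violated.
The claimed |C| lies above the Hamming bound, so no 4-ary code of length 16 with d ≥ 5 can have 6952978 codewords.


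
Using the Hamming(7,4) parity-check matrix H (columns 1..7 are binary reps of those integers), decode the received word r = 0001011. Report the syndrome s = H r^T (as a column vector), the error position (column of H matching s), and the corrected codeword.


s = (1, 0, 1)^T, error position = 5, corrected codeword c = 0001111

Compute s = H r^T mod 2 one row at a time:
  s_1 = 1 + 0 + 1 + 1 = 3 ≡ 1 (mod 2).
  s_2 = 0 + 0 + 1 + 1 = 2 ≡ 0 (mod 2).
  s_3 = 0 + 0 + 0 + 1 = 1 ≡ 1 (mod 2).
s = (1, 0, 1)^T — this equals column 5 of H (binary 101), so error is at position 5.
Correct: flip bit 5 of r = 0001011 to get c = 0001111.


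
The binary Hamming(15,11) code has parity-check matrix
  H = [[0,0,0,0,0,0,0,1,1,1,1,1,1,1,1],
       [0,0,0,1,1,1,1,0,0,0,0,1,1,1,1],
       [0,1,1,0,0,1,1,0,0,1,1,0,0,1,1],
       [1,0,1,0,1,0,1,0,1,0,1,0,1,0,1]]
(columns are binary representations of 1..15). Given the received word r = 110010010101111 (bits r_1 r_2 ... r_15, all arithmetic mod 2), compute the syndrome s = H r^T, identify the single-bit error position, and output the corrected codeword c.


s = (0, 1, 0, 0)^T, error position = 4, corrected codeword c = 110110010101111

Compute s = H r^T mod 2 one row at a time:
  s_1 = 1 + 0 + 1 + 0 + 1 + 1 + 1 + 1 = 6 ≡ 0 (mod 2).
  s_2 = 0 + 1 + 0 + 0 + 1 + 1 + 1 + 1 = 5 ≡ 1 (mod 2).
  s_3 = 1 + 0 + 0 + 0 + 1 + 0 + 1 + 1 = 4 ≡ 0 (mod 2).
  s_4 = 1 + 0 + 1 + 0 + 0 + 0 + 1 + 1 = 4 ≡ 0 (mod 2).
s = (0, 1, 0, 0)^T — this equals column 4 of H (binary 0100), so error is at position 4.
Correct: flip bit 4 of r = 110010010101111 to get c = 110110010101111.


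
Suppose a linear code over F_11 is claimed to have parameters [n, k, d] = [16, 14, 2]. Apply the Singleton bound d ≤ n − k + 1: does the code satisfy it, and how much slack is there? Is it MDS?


Singleton RHS = n − k + 1 = 3, slack = 1, bound satisfied, not MDS.

Singleton bound: d ≤ n − k + 1.
Here n = 16, k = 14, so n − k + 1 = 3.
Given d = 2, check d ≤ 3: YES.
Slack = (n − k + 1) − d = 1.
The code is NOT MDS (slack = 1 > 0).
Description: the claimed parameters are [16, 14, 2]_11; such a code would be non-MDS.


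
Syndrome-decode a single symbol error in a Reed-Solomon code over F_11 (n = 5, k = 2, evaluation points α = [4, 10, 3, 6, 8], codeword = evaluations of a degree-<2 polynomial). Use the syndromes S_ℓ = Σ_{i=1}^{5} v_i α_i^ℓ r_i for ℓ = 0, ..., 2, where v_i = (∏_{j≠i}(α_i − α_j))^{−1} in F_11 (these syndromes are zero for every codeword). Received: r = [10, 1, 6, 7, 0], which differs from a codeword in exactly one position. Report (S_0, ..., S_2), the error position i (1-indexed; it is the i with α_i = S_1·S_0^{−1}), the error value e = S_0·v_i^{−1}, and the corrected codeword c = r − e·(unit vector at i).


S = (5, 7, 1), error at position 5, error magnitude e = 7, c = [10, 1, 6, 7, 4].

Step 1: column multipliers v_i = (∏_{j≠i}(α_i − α_j))^{−1} mod 11.
  i = 1 (α = 4): (4−10)(4−3)(4−6)(4−8) = (−6)·1·(−2)·(−4) = −48 ≡ 7, so v_1 = 7^{−1} = 8 (mod 11).
  i = 2 (α = 10): (10−4)(10−3)(10−6)(10−8) = 6·7·4·2 = 336 ≡ 6, so v_2 = 6^{−1} = 2 (mod 11).
  i = 3 (α = 3): (3−4)(3−10)(3−6)(3−8) = (−1)·(−7)·(−3)·(−5) = 105 ≡ 6, so v_3 = 6^{−1} = 2 (mod 11).
  i = 4 (α = 6): (6−4)(6−10)(6−3)(6−8) = 2·(−4)·3·(−2) = 48 ≡ 4, so v_4 = 4^{−1} = 3 (mod 11).
  i = 5 (α = 8): (8−4)(8−10)(8−3)(8−6) = 4·(−2)·5·2 = −80 ≡ 8, so v_5 = 8^{−1} = 7 (mod 11).
  v = [8, 2, 2, 3, 7].
Step 2: syndromes of r = [10, 1, 6, 7, 0] (all sums mod 11).
  S_0 = Σ v_i r_i = 8·10 + 2·1 + 2·6 + 3·7 + 7·0 = 115 ≡ 5.
  S_1 = Σ v_i α_i r_i = 8·4·10 + 2·10·1 + 2·3·6 + 3·6·7 + 7·8·0 = 502 ≡ 7.
  α_i^2 mod 11 = [5, 1, 9, 3, 9].
  S_2 = Σ v_i α_i^2 r_i = 8·5·10 + 2·1·1 + 2·9·6 + 3·3·7 + 7·9·0 = 573 ≡ 1.
  S = (5, 7, 1) ≠ 0, so r is not a codeword (an error is present).
Step 3: locate the error. For a single error e at position i, S_ℓ = v_i·e·α_i^ℓ, so α_err = S_1/S_0.
  S_0^{−1} = 5^{−1} = 9 (mod 11), so α_err = 7·9 = 63 ≡ 8 = α_5. Error position i = 5.
  Consistency check: S_2/S_1 = 1·8 = 8 ≡ 8 = α_err ✓ (single-error assumption holds).
Step 4: error magnitude e = S_0/v_5 = S_0·∏_{j≠5}(α_5 − α_j) = 5·8 = 40 ≡ 7 (mod 11).
Step 5: correct position 5: c_5 = r_5 − e = 0 − 7 ≡ 4 (mod 11). Hence c = [10, 1, 6, 7, 4].
  Check: interpolating c through the α_i gives m(x) = 5 + 4·x (degree < 2) with m(α_i) = c_i for every i, so c is indeed a codeword.


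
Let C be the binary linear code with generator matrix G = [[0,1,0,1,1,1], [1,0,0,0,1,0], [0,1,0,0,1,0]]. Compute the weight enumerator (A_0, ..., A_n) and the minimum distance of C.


Weight distribution: A_0 = 1, A_2 = 4, A_4 = 3. Minimum distance d = 2.

Enumerate all 2^3 = 8 messages m ∈ F_2^3.
For each, compute codeword c = mG in F_2^6, then tally its weight.
  m = 000 → c = 000000, weight = 0.
  m = 100 → c = 010111, weight = 4.
  m = 010 → c = 100010, weight = 2.
  m = 110 → c = 110101, weight = 4.
  m = 001 → c = 010010, weight = 2.
  m = 101 → c = 000101, weight = 2.
  m = 011 → c = 110000, weight = 2.
  m = 111 → c = 100111, weight = 4.
Tally weights:
  weight 0: 1 codewords.
  weight 2: 4 codewords.
  weight 4: 3 codewords.
Minimum distance d = smallest w > 0 with A_w > 0 = 2.
Sanity: Σ A_w = 8 = 2^3 = 8 ✓.


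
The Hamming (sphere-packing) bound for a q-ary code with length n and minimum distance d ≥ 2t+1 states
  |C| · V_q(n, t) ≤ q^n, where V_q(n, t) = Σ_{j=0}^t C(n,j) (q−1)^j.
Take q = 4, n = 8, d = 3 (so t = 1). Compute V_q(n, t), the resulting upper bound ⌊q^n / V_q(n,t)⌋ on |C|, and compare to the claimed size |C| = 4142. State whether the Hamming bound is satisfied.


V_q(n, t) = 25, q^n = 65536, Hamming bound = 2621, |C| = 4142 > bound (violated).

Step 1: Compute V_q(n, t) = Σ_{j=0}^1 C(n, j) (q−1)^j.
  j = 0: C(8,0)·(3)^0 = 1·1 = 1.
  j = 1: C(8,1)·(3)^1 = 8·3 = 24.
  V_q(n, t) = 1 + 24 = 25.
Step 2: q^n = 4^8 = 65536.
Step 3: Hamming bound ⌊q^n / V_q(n,t)⌋ = ⌊65536/25⌋ = 2621.
Step 4: Compare |C| = 4142 to 2621: violated.
The claimed |C| lies above the Hamming bound, so no 4-ary code of length 8 with d ≥ 3 can have 4142 codewords.


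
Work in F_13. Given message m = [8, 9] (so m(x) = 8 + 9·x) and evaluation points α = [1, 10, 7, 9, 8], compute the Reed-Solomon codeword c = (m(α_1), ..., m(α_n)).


c = [4, 7, 6, 11, 2]

Message polynomial: m(x) = 8 + 9·x (mod 13).
For each evaluation point α_i, compute m(α_i) mod 13:
  α_1 = 1: Horner steps 9 → 4, so m(1) = 4.
  α_2 = 10: Horner steps 9 → 7, so m(10) = 7.
  α_3 = 7: Horner steps 9 → 6, so m(7) = 6.
  α_4 = 9: Horner steps 9 → 11, so m(9) = 11.
  α_5 = 8: Horner steps 9 → 2, so m(8) = 2.
Codeword c = [4, 7, 6, 11, 2] ∈ F_13^5.


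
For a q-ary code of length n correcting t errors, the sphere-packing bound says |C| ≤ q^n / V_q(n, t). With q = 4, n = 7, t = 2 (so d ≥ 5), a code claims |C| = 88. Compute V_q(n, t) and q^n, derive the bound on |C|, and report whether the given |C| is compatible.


V_q(n, t) = 211, q^n = 16384, Hamming bound = 77, |C| = 88 > bound (violated).

Step 1: Compute V_q(n, t) = Σ_{j=0}^2 C(n, j) (q−1)^j.
  j = 0: C(7,0)·(3)^0 = 1·1 = 1.
  j = 1: C(7,1)·(3)^1 = 7·3 = 21.
  j = 2: C(7,2)·(3)^2 = 21·9 = 189.
  V_q(n, t) = 1 + 21 + 189 = 211.
Step 2: q^n = 4^7 = 16384.
Step 3: Hamming bound ⌊q^n / V_q(n,t)⌋ = ⌊16384/211⌋ = 77.
Step 4: Compare |C| = 88 to 77: violated.
The claimed |C| lies above the Hamming bound, so no 4-ary code of length 7 with d ≥ 5 can have 88 codewords.


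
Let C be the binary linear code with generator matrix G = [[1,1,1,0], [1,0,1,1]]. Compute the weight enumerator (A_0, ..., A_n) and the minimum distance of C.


Weight distribution: A_0 = 1, A_2 = 1, A_3 = 2. Minimum distance d = 2.

Enumerate all 2^2 = 4 messages m ∈ F_2^2.
For each, compute codeword c = mG in F_2^4, then tally its weight.
  m = 00 → c = 0000, weight = 0.
  m = 10 → c = 1110, weight = 3.
  m = 01 → c = 1011, weight = 3.
  m = 11 → c = 0101, weight = 2.
Tally weights:
  weight 0: 1 codewords.
  weight 2: 1 codewords.
  weight 3: 2 codewords.
Minimum distance d = smallest w > 0 with A_w > 0 = 2.
Sanity: Σ A_w = 4 = 2^2 = 4 ✓.


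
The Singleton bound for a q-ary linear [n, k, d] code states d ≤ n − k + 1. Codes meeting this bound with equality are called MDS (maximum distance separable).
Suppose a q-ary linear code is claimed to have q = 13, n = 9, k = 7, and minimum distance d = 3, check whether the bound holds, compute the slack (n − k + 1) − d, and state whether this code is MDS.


Singleton RHS = n − k + 1 = 3, slack = 0, bound satisfied, MDS.

Singleton bound: d ≤ n − k + 1.
Here n = 9, k = 7, so n − k + 1 = 3.
Given d = 3, check d ≤ 3: YES.
Slack = (n − k + 1) − d = 0.
The code is MDS (slack = 0).
Description: the claimed parameters are [9, 7, 3]_13; such a code would be MDS (meets Singleton bound).


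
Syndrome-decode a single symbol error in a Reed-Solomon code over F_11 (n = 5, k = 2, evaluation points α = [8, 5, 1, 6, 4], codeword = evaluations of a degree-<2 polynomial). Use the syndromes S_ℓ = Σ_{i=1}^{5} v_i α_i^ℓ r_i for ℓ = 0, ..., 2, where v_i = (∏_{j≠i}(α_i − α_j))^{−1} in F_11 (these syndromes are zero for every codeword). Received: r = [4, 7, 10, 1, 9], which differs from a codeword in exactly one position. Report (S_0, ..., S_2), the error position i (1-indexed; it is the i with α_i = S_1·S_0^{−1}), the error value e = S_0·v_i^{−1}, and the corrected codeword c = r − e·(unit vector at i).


S = (2, 10, 6), error at position 2, error magnitude e = 2, c = [4, 5, 10, 1, 9].

Step 1: column multipliers v_i = (∏_{j≠i}(α_i − α_j))^{−1} mod 11.
  i = 1 (α = 8): (8−5)(8−1)(8−6)(8−4) = 3·7·2·4 = 168 ≡ 3, so v_1 = 3^{−1} = 4 (mod 11).
  i = 2 (α = 5): (5−8)(5−1)(5−6)(5−4) = (−3)·4·(−1)·1 = 12 ≡ 1, so v_2 = 1^{−1} = 1 (mod 11).
  i = 3 (α = 1): (1−8)(1−5)(1−6)(1−4) = (−7)·(−4)·(−5)·(−3) = 420 ≡ 2, so v_3 = 2^{−1} = 6 (mod 11).
  i = 4 (α = 6): (6−8)(6−5)(6−1)(6−4) = (−2)·1·5·2 = −20 ≡ 2, so v_4 = 2^{−1} = 6 (mod 11).
  i = 5 (α = 4): (4−8)(4−5)(4−1)(4−6) = (−4)·(−1)·3·(−2) = −24 ≡ 9, so v_5 = 9^{−1} = 5 (mod 11).
  v = [4, 1, 6, 6, 5].
Step 2: syndromes of r = [4, 7, 10, 1, 9] (all sums mod 11).
  S_0 = Σ v_i r_i = 4·4 + 1·7 + 6·10 + 6·1 + 5·9 = 134 ≡ 2.
  S_1 = Σ v_i α_i r_i = 4·8·4 + 1·5·7 + 6·1·10 + 6·6·1 + 5·4·9 = 439 ≡ 10.
  α_i^2 mod 11 = [9, 3, 1, 3, 5].
  S_2 = Σ v_i α_i^2 r_i = 4·9·4 + 1·3·7 + 6·1·10 + 6·3·1 + 5·5·9 = 468 ≡ 6.
  S = (2, 10, 6) ≠ 0, so r is not a codeword (an error is present).
Step 3: locate the error. For a single error e at position i, S_ℓ = v_i·e·α_i^ℓ, so α_err = S_1/S_0.
  S_0^{−1} = 2^{−1} = 6 (mod 11), so α_err = 10·6 = 60 ≡ 5 = α_2. Error position i = 2.
  Consistency check: S_2/S_1 = 6·10 = 60 ≡ 5 = α_err ✓ (single-error assumption holds).
Step 4: error magnitude e = S_0/v_2 = S_0·∏_{j≠2}(α_2 − α_j) = 2·1 = 2 ≡ 2 (mod 11).
Step 5: correct position 2: c_2 = r_2 − e = 7 − 2 ≡ 5 (mod 11). Hence c = [4, 5, 10, 1, 9].
  Check: interpolating c through the α_i gives m(x) = 3 + 7·x (degree < 2) with m(α_i) = c_i for every i, so c is indeed a codeword.


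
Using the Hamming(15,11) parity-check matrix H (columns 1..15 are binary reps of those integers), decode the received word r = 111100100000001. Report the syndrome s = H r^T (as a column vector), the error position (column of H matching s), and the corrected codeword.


s = (1, 1, 0, 0)^T, error position = 12, corrected codeword c = 111100100001001

Compute s = H r^T mod 2 one row at a time:
  s_1 = 0 + 0 + 0 + 0 + 0 + 0 + 0 + 1 = 1 ≡ 1 (mod 2).
  s_2 = 1 + 0 + 0 + 1 + 0 + 0 + 0 + 1 = 3 ≡ 1 (mod 2).
  s_3 = 1 + 1 + 0 + 1 + 0 + 0 + 0 + 1 = 4 ≡ 0 (mod 2).
  s_4 = 1 + 1 + 0 + 1 + 0 + 0 + 0 + 1 = 4 ≡ 0 (mod 2).
s = (1, 1, 0, 0)^T — this equals column 12 of H (binary 1100), so error is at position 12.
Correct: flip bit 12 of r = 111100100000001 to get c = 111100100001001.


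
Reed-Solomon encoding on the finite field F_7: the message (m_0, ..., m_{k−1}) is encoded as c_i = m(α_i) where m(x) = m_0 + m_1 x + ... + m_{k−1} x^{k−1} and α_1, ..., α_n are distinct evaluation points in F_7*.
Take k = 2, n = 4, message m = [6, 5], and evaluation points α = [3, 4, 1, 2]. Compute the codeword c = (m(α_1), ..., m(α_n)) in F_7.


c = [0, 5, 4, 2]

Message polynomial: m(x) = 6 + 5·x (mod 7).
For each evaluation point α_i, compute m(α_i) mod 7:
  α_1 = 3: Horner steps 5 → 0, so m(3) = 0.
  α_2 = 4: Horner steps 5 → 5, so m(4) = 5.
  α_3 = 1: Horner steps 5 → 4, so m(1) = 4.
  α_4 = 2: Horner steps 5 → 2, so m(2) = 2.
Codeword c = [0, 5, 4, 2] ∈ F_7^4.


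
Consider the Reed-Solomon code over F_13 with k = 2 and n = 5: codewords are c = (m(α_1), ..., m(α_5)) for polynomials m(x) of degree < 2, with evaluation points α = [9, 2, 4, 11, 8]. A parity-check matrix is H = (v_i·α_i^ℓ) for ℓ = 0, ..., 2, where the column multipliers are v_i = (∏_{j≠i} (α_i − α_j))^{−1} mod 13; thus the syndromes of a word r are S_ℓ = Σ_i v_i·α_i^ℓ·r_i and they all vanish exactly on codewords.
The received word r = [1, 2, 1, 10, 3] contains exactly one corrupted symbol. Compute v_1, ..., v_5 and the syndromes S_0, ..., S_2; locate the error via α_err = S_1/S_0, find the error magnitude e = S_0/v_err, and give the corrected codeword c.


S = (7, 2, 8), error at position 3, error magnitude e = 3, c = [1, 2, 11, 10, 3].

Step 1: column multipliers v_i = (∏_{j≠i}(α_i − α_j))^{−1} mod 13.
  i = 1 (α = 9): (9−2)(9−4)(9−11)(9−8) = 7·5·(−2)·1 = −70 ≡ 8, so v_1 = 8^{−1} = 5 (mod 13).
  i = 2 (α = 2): (2−9)(2−4)(2−11)(2−8) = (−7)·(−2)·(−9)·(−6) = 756 ≡ 2, so v_2 = 2^{−1} = 7 (mod 13).
  i = 3 (α = 4): (4−9)(4−2)(4−11)(4−8) = (−5)·2·(−7)·(−4) = −280 ≡ 6, so v_3 = 6^{−1} = 11 (mod 13).
  i = 4 (α = 11): (11−9)(11−2)(11−4)(11−8) = 2·9·7·3 = 378 ≡ 1, so v_4 = 1^{−1} = 1 (mod 13).
  i = 5 (α = 8): (8−9)(8−2)(8−4)(8−11) = (−1)·6·4·(−3) = 72 ≡ 7, so v_5 = 7^{−1} = 2 (mod 13).
  v = [5, 7, 11, 1, 2].
Step 2: syndromes of r = [1, 2, 1, 10, 3] (all sums mod 13).
  S_0 = Σ v_i r_i = 5·1 + 7·2 + 11·1 + 1·10 + 2·3 = 46 ≡ 7.
  S_1 = Σ v_i α_i r_i = 5·9·1 + 7·2·2 + 11·4·1 + 1·11·10 + 2·8·3 = 275 ≡ 2.
  α_i^2 mod 13 = [3, 4, 3, 4, 12].
  S_2 = Σ v_i α_i^2 r_i = 5·3·1 + 7·4·2 + 11·3·1 + 1·4·10 + 2·12·3 = 216 ≡ 8.
  S = (7, 2, 8) ≠ 0, so r is not a codeword (an error is present).
Step 3: locate the error. For a single error e at position i, S_ℓ = v_i·e·α_i^ℓ, so α_err = S_1/S_0.
  S_0^{−1} = 7^{−1} = 2 (mod 13), so α_err = 2·2 = 4 ≡ 4 = α_3. Error position i = 3.
  Consistency check: S_2/S_1 = 8·7 = 56 ≡ 4 = α_err ✓ (single-error assumption holds).
Step 4: error magnitude e = S_0/v_3 = S_0·∏_{j≠3}(α_3 − α_j) = 7·6 = 42 ≡ 3 (mod 13).
Step 5: correct position 3: c_3 = r_3 − e = 1 − 3 ≡ 11 (mod 13). Hence c = [1, 2, 11, 10, 3].
  Check: interpolating c through the α_i gives m(x) = 6 + 11·x (degree < 2) with m(α_i) = c_i for every i, so c is indeed a codeword.


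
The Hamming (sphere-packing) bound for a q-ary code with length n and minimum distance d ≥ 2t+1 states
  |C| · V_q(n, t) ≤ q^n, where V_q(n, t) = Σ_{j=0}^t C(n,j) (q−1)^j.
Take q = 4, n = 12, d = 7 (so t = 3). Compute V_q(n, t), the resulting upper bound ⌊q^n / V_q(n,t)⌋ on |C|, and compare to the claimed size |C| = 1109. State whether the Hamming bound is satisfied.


V_q(n, t) = 6571, q^n = 16777216, Hamming bound = 2553, |C| = 1109 ≤ bound (satisfied).

Step 1: Compute V_q(n, t) = Σ_{j=0}^3 C(n, j) (q−1)^j.
  j = 0: C(12,0)·(3)^0 = 1·1 = 1.
  j = 1: C(12,1)·(3)^1 = 12·3 = 36.
  j = 2: C(12,2)·(3)^2 = 66·9 = 594.
  j = 3: C(12,3)·(3)^3 = 220·27 = 5940.
  V_q(n, t) = 1 + 36 + 594 + 5940 = 6571.
Step 2: q^n = 4^12 = 16777216.
Step 3: Hamming bound ⌊q^n / V_q(n,t)⌋ = ⌊16777216/6571⌋ = 2553.
Step 4: Compare |C| = 1109 to 2553: satisfied.
The claimed |C| lies below the Hamming bound.


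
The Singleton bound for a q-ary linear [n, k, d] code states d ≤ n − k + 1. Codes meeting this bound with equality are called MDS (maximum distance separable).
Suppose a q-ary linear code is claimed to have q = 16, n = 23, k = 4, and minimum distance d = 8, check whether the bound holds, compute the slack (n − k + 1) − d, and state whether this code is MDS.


Singleton RHS = n − k + 1 = 20, slack = 12, bound satisfied, not MDS.

Singleton bound: d ≤ n − k + 1.
Here n = 23, k = 4, so n − k + 1 = 20.
Given d = 8, check d ≤ 20: YES.
Slack = (n − k + 1) − d = 12.
The code is NOT MDS (slack = 12 > 0).
Description: the claimed parameters are [23, 4, 8]_16; such a code would be non-MDS.


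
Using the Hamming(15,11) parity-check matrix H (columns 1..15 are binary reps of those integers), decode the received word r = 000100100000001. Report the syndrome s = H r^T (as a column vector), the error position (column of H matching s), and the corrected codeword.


s = (1, 1, 0, 0)^T, error position = 12, corrected codeword c = 000100100001001

Compute s = H r^T mod 2 one row at a time:
  s_1 = 0 + 0 + 0 + 0 + 0 + 0 + 0 + 1 = 1 ≡ 1 (mod 2).
  s_2 = 1 + 0 + 0 + 1 + 0 + 0 + 0 + 1 = 3 ≡ 1 (mod 2).
  s_3 = 0 + 0 + 0 + 1 + 0 + 0 + 0 + 1 = 2 ≡ 0 (mod 2).
  s_4 = 0 + 0 + 0 + 1 + 0 + 0 + 0 + 1 = 2 ≡ 0 (mod 2).
s = (1, 1, 0, 0)^T — this equals column 12 of H (binary 1100), so error is at position 12.
Correct: flip bit 12 of r = 000100100000001 to get c = 000100100001001.


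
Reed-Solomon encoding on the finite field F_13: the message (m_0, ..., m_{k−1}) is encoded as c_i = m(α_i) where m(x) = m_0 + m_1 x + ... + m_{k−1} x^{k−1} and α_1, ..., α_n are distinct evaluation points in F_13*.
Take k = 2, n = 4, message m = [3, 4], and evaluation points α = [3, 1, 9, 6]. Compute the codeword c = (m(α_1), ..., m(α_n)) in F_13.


c = [2, 7, 0, 1]

Message polynomial: m(x) = 3 + 4·x (mod 13).
For each evaluation point α_i, compute m(α_i) mod 13:
  α_1 = 3: Horner steps 4 → 2, so m(3) = 2.
  α_2 = 1: Horner steps 4 → 7, so m(1) = 7.
  α_3 = 9: Horner steps 4 → 0, so m(9) = 0.
  α_4 = 6: Horner steps 4 → 1, so m(6) = 1.
Codeword c = [2, 7, 0, 1] ∈ F_13^4.


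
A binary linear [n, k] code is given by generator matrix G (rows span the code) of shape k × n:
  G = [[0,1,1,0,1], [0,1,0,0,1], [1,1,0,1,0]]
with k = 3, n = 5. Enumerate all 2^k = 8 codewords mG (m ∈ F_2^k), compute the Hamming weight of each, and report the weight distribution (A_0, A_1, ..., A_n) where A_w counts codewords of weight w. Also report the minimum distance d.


Weight distribution: A_0 = 1, A_1 = 1, A_2 = 1, A_3 = 3, A_4 = 2. Minimum distance d = 1.

Enumerate all 2^3 = 8 messages m ∈ F_2^3.
For each, compute codeword c = mG in F_2^5, then tally its weight.
  m = 000 → c = 00000, weight = 0.
  m = 100 → c = 01101, weight = 3.
  m = 010 → c = 01001, weight = 2.
  m = 110 → c = 00100, weight = 1.
  m = 001 → c = 11010, weight = 3.
  m = 101 → c = 10111, weight = 4.
  m = 011 → c = 10011, weight = 3.
  m = 111 → c = 11110, weight = 4.
Tally weights:
  weight 0: 1 codewords.
  weight 1: 1 codewords.
  weight 2: 1 codewords.
  weight 3: 3 codewords.
  weight 4: 2 codewords.
Minimum distance d = smallest w > 0 with A_w > 0 = 1.
Sanity: Σ A_w = 8 = 2^3 = 8 ✓.


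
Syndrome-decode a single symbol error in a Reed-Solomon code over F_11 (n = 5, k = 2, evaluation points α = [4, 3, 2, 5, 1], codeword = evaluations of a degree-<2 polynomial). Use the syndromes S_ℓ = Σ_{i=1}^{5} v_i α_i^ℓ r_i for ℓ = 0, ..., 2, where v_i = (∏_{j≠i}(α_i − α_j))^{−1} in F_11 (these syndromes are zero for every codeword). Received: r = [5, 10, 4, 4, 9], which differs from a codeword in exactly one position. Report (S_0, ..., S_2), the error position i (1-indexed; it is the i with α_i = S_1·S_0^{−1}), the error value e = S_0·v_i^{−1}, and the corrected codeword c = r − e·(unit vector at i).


S = (2, 10, 6), error at position 4, error magnitude e = 4, c = [5, 10, 4, 0, 9].

Step 1: column multipliers v_i = (∏_{j≠i}(α_i − α_j))^{−1} mod 11.
  i = 1 (α = 4): (4−3)(4−2)(4−5)(4−1) = 1·2·(−1)·3 = −6 ≡ 5, so v_1 = 5^{−1} = 9 (mod 11).
  i = 2 (α = 3): (3−4)(3−2)(3−5)(3−1) = (−1)·1·(−2)·2 = 4 ≡ 4, so v_2 = 4^{−1} = 3 (mod 11).
  i = 3 (α = 2): (2−4)(2−3)(2−5)(2−1) = (−2)·(−1)·(−3)·1 = −6 ≡ 5, so v_3 = 5^{−1} = 9 (mod 11).
  i = 4 (α = 5): (5−4)(5−3)(5−2)(5−1) = 1·2·3·4 = 24 ≡ 2, so v_4 = 2^{−1} = 6 (mod 11).
  i = 5 (α = 1): (1−4)(1−3)(1−2)(1−5) = (−3)·(−2)·(−1)·(−4) = 24 ≡ 2, so v_5 = 2^{−1} = 6 (mod 11).
  v = [9, 3, 9, 6, 6].
Step 2: syndromes of r = [5, 10, 4, 4, 9] (all sums mod 11).
  S_0 = Σ v_i r_i = 9·5 + 3·10 + 9·4 + 6·4 + 6·9 = 189 ≡ 2.
  S_1 = Σ v_i α_i r_i = 9·4·5 + 3·3·10 + 9·2·4 + 6·5·4 + 6·1·9 = 516 ≡ 10.
  α_i^2 mod 11 = [5, 9, 4, 3, 1].
  S_2 = Σ v_i α_i^2 r_i = 9·5·5 + 3·9·10 + 9·4·4 + 6·3·4 + 6·1·9 = 765 ≡ 6.
  S = (2, 10, 6) ≠ 0, so r is not a codeword (an error is present).
Step 3: locate the error. For a single error e at position i, S_ℓ = v_i·e·α_i^ℓ, so α_err = S_1/S_0.
  S_0^{−1} = 2^{−1} = 6 (mod 11), so α_err = 10·6 = 60 ≡ 5 = α_4. Error position i = 4.
  Consistency check: S_2/S_1 = 6·10 = 60 ≡ 5 = α_err ✓ (single-error assumption holds).
Step 4: error magnitude e = S_0/v_4 = S_0·∏_{j≠4}(α_4 − α_j) = 2·2 = 4 ≡ 4 (mod 11).
Step 5: correct position 4: c_4 = r_4 − e = 4 − 4 ≡ 0 (mod 11). Hence c = [5, 10, 4, 0, 9].
  Check: interpolating c through the α_i gives m(x) = 3 + 6·x (degree < 2) with m(α_i) = c_i for every i, so c is indeed a codeword.


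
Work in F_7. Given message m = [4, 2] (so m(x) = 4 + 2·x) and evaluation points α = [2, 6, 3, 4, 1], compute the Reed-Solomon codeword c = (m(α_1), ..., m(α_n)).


c = [1, 2, 3, 5, 6]

Message polynomial: m(x) = 4 + 2·x (mod 7).
For each evaluation point α_i, compute m(α_i) mod 7:
  α_1 = 2: Horner steps 2 → 1, so m(2) = 1.
  α_2 = 6: Horner steps 2 → 2, so m(6) = 2.
  α_3 = 3: Horner steps 2 → 3, so m(3) = 3.
  α_4 = 4: Horner steps 2 → 5, so m(4) = 5.
  α_5 = 1: Horner steps 2 → 6, so m(1) = 6.
Codeword c = [1, 2, 3, 5, 6] ∈ F_7^5.


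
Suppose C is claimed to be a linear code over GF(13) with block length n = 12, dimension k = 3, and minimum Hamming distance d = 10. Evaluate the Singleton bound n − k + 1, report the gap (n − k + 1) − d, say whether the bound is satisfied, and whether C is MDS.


Singleton RHS = n − k + 1 = 10, slack = 0, bound satisfied, MDS.

Singleton bound: d ≤ n − k + 1.
Here n = 12, k = 3, so n − k + 1 = 10.
Given d = 10, check d ≤ 10: YES.
Slack = (n − k + 1) − d = 0.
The code is MDS (slack = 0).
Description: the claimed parameters are [12, 3, 10]_13; such a code would be MDS (meets Singleton bound).


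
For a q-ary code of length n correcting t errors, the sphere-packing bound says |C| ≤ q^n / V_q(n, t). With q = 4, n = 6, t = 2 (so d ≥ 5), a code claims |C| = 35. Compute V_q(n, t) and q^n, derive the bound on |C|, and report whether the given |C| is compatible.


V_q(n, t) = 154, q^n = 4096, Hamming bound = 26, |C| = 35 > bound (violated).

Step 1: Compute V_q(n, t) = Σ_{j=0}^2 C(n, j) (q−1)^j.
  j = 0: C(6,0)·(3)^0 = 1·1 = 1.
  j = 1: C(6,1)·(3)^1 = 6·3 = 18.
  j = 2: C(6,2)·(3)^2 = 15·9 = 135.
  V_q(n, t) = 1 + 18 + 135 = 154.
Step 2: q^n = 4^6 = 4096.
Step 3: Hamming bound ⌊q^n / V_q(n,t)⌋ = ⌊4096/154⌋ = 26.
Step 4: Compare |C| = 35 to 26: violated.
The claimed |C| lies above the Hamming bound, so no 4-ary code of length 6 with d ≥ 5 can have 35 codewords.


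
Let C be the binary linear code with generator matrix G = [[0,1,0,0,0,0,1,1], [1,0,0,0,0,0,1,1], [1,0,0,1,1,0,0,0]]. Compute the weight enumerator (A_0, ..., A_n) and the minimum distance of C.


Weight distribution: A_0 = 1, A_2 = 1, A_3 = 4, A_4 = 1, A_6 = 1. Minimum distance d = 2.

Enumerate all 2^3 = 8 messages m ∈ F_2^3.
For each, compute codeword c = mG in F_2^8, then tally its weight.
  m = 000 → c = 00000000, weight = 0.
  m = 100 → c = 01000011, weight = 3.
  m = 010 → c = 10000011, weight = 3.
  m = 110 → c = 11000000, weight = 2.
  m = 001 → c = 10011000, weight = 3.
  m = 101 → c = 11011011, weight = 6.
  m = 011 → c = 00011011, weight = 4.
  m = 111 → c = 01011000, weight = 3.
Tally weights:
  weight 0: 1 codewords.
  weight 2: 1 codewords.
  weight 3: 4 codewords.
  weight 4: 1 codewords.
  weight 6: 1 codewords.
Minimum distance d = smallest w > 0 with A_w > 0 = 2.
Sanity: Σ A_w = 8 = 2^3 = 8 ✓.


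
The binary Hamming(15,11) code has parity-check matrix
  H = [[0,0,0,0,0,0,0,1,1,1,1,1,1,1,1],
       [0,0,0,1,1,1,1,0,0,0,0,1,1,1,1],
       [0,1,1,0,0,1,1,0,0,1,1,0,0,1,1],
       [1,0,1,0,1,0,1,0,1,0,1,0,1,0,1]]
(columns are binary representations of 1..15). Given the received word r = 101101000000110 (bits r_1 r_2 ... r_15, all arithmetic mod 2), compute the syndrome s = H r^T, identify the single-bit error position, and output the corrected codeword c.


s = (0, 0, 1, 1)^T, error position = 3, corrected codeword c = 100101000000110

Compute s = H r^T mod 2 one row at a time:
  s_1 = 0 + 0 + 0 + 0 + 0 + 1 + 1 + 0 = 2 ≡ 0 (mod 2).
  s_2 = 1 + 0 + 1 + 0 + 0 + 1 + 1 + 0 = 4 ≡ 0 (mod 2).
  s_3 = 0 + 1 + 1 + 0 + 0 + 0 + 1 + 0 = 3 ≡ 1 (mod 2).
  s_4 = 1 + 1 + 0 + 0 + 0 + 0 + 1 + 0 = 3 ≡ 1 (mod 2).
s = (0, 0, 1, 1)^T — this equals column 3 of H (binary 0011), so error is at position 3.
Correct: flip bit 3 of r = 101101000000110 to get c = 100101000000110.


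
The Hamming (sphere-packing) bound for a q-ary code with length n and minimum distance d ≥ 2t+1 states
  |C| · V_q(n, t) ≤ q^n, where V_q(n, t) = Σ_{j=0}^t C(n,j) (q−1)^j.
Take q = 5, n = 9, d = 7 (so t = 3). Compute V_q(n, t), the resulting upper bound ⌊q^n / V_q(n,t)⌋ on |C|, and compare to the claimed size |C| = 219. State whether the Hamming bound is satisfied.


V_q(n, t) = 5989, q^n = 1953125, Hamming bound = 326, |C| = 219 ≤ bound (satisfied).

Step 1: Compute V_q(n, t) = Σ_{j=0}^3 C(n, j) (q−1)^j.
  j = 0: C(9,0)·(4)^0 = 1·1 = 1.
  j = 1: C(9,1)·(4)^1 = 9·4 = 36.
  j = 2: C(9,2)·(4)^2 = 36·16 = 576.
  j = 3: C(9,3)·(4)^3 = 84·64 = 5376.
  V_q(n, t) = 1 + 36 + 576 + 5376 = 5989.
Step 2: q^n = 5^9 = 1953125.
Step 3: Hamming bound ⌊q^n / V_q(n,t)⌋ = ⌊1953125/5989⌋ = 326.
Step 4: Compare |C| = 219 to 326: satisfied.
The claimed |C| lies below the Hamming bound.


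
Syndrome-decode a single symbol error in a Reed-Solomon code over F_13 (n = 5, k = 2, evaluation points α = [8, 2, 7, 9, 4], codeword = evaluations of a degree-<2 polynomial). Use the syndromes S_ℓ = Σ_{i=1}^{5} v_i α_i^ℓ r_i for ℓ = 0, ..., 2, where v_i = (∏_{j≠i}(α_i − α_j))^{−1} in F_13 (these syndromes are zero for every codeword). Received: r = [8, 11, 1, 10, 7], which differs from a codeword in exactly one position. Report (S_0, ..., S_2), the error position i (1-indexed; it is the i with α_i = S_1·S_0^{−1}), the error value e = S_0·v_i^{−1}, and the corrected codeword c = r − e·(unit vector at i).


S = (11, 10, 2), error at position 1, error magnitude e = 9, c = [12, 11, 1, 10, 7].

Step 1: column multipliers v_i = (∏_{j≠i}(α_i − α_j))^{−1} mod 13.
  i = 1 (α = 8): (8−2)(8−7)(8−9)(8−4) = 6·1·(−1)·4 = −24 ≡ 2, so v_1 = 2^{−1} = 7 (mod 13).
  i = 2 (α = 2): (2−8)(2−7)(2−9)(2−4) = (−6)·(−5)·(−7)·(−2) = 420 ≡ 4, so v_2 = 4^{−1} = 10 (mod 13).
  i = 3 (α = 7): (7−8)(7−2)(7−9)(7−4) = (−1)·5·(−2)·3 = 30 ≡ 4, so v_3 = 4^{−1} = 10 (mod 13).
  i = 4 (α = 9): (9−8)(9−2)(9−7)(9−4) = 1·7·2·5 = 70 ≡ 5, so v_4 = 5^{−1} = 8 (mod 13).
  i = 5 (α = 4): (4−8)(4−2)(4−7)(4−9) = (−4)·2·(−3)·(−5) = −120 ≡ 10, so v_5 = 10^{−1} = 4 (mod 13).
  v = [7, 10, 10, 8, 4].
Step 2: syndromes of r = [8, 11, 1, 10, 7] (all sums mod 13).
  S_0 = Σ v_i r_i = 7·8 + 10·11 + 10·1 + 8·10 + 4·7 = 284 ≡ 11.
  S_1 = Σ v_i α_i r_i = 7·8·8 + 10·2·11 + 10·7·1 + 8·9·10 + 4·4·7 = 1570 ≡ 10.
  α_i^2 mod 13 = [12, 4, 10, 3, 3].
  S_2 = Σ v_i α_i^2 r_i = 7·12·8 + 10·4·11 + 10·10·1 + 8·3·10 + 4·3·7 = 1536 ≡ 2.
  S = (11, 10, 2) ≠ 0, so r is not a codeword (an error is present).
Step 3: locate the error. For a single error e at position i, S_ℓ = v_i·e·α_i^ℓ, so α_err = S_1/S_0.
  S_0^{−1} = 11^{−1} = 6 (mod 13), so α_err = 10·6 = 60 ≡ 8 = α_1. Error position i = 1.
  Consistency check: S_2/S_1 = 2·4 = 8 ≡ 8 = α_err ✓ (single-error assumption holds).
Step 4: error magnitude e = S_0/v_1 = S_0·∏_{j≠1}(α_1 − α_j) = 11·2 = 22 ≡ 9 (mod 13).
Step 5: correct position 1: c_1 = r_1 − e = 8 − 9 ≡ 12 (mod 13). Hence c = [12, 11, 1, 10, 7].
  Check: interpolating c through the α_i gives m(x) = 2 + 11·x (degree < 2) with m(α_i) = c_i for every i, so c is indeed a codeword.


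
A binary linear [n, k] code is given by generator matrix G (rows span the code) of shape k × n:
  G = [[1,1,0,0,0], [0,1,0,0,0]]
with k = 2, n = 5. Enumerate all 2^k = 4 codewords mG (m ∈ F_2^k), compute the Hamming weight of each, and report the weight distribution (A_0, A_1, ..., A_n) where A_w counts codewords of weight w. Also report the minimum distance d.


Weight distribution: A_0 = 1, A_1 = 2, A_2 = 1. Minimum distance d = 1.

Enumerate all 2^2 = 4 messages m ∈ F_2^2.
For each, compute codeword c = mG in F_2^5, then tally its weight.
  m = 00 → c = 00000, weight = 0.
  m = 10 → c = 11000, weight = 2.
  m = 01 → c = 01000, weight = 1.
  m = 11 → c = 10000, weight = 1.
Tally weights:
  weight 0: 1 codewords.
  weight 1: 2 codewords.
  weight 2: 1 codewords.
Minimum distance d = smallest w > 0 with A_w > 0 = 1.
Sanity: Σ A_w = 4 = 2^2 = 4 ✓.
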